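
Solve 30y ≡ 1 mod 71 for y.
Since 71 is prime, by Fermat 30^(-1) ≡ 30^{69} ≡ 45 mod 71. Verify: 30 × 45 = 1350 ≡ 1 mod 71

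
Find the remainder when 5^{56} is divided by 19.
By Fermat: 5^{18} ≡ 1 mod 19. 56 = 3×18 + 2. So 5^{56} ≡ 5^{2} ≡ 6 mod 19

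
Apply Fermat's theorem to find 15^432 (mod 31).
By Fermat: 15^{30} ≡ 1 (mod 31). 432 ≡ 12 (mod 30). So 15^{432} ≡ 15^{12} ≡ 8 (mod 31)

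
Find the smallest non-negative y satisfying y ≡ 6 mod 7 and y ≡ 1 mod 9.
M = 7 × 9 = 63. M₁ = 9, y₁ ≡ 4 mod 7. M₂ = 7, y₂ ≡ 4 mod 9. y = 6×9×4 + 1×7×4 ≡ 55 mod 63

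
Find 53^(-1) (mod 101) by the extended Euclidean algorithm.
Extended GCD: 53(-40) + 101(21) = 1. So 53^(-1) ≡ -40 ≡ 61 (mod 101). Verify: 53 × 61 = 3233 ≡ 1 (mod 101)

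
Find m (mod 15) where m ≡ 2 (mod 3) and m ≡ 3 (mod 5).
M = 3 × 5 = 15. M₁ = 5, y₁ ≡ 2 (mod 3). M₂ = 3, y₂ ≡ 2 (mod 5). m = 2×5×2 + 3×3×2 ≡ 8 (mod 15)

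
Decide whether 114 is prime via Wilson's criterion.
(113)! mod 114 = 0. Since 0 ≢ -1 mod 114, 114 is not prime.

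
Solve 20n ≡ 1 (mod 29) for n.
Since 29 is prime, by Fermat 20^(-1) ≡ 20^{27} ≡ 16 (mod 29). Verify: 20 × 16 = 320 ≡ 1 (mod 29)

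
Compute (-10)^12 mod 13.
Using Fermat: (-10)^{12} ≡ 1 (mod 13). 12 ≡ 0 (mod 12). So (-10)^{12} ≡ (-10)^{0} ≡ 1 (mod 13)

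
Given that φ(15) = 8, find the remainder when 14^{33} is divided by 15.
By Euler: 14^{8} ≡ 1 (mod 15) since gcd(14, 15) = 1. 33 = 4×8 + 1. So 14^{33} ≡ 14^{1} ≡ 14 (mod 15)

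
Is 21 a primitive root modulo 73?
21^{24} ≡ 1 mod 73 and 24 < 72, so ord_73(21) = 24 ≠ 72 and 21 is not a primitive root.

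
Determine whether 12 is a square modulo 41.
By Euler's criterion: 12^{20} ≡ 40 mod 41. Since this equals -1 (≡ 40), 12 is not a QR.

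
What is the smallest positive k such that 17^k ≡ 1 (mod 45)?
Powers of 17 mod 45: 17^1≡17, 17^2≡19, 17^3≡8, 17^4≡1. Order = 4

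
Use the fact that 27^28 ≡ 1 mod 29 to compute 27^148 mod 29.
By Fermat: 27^{28} ≡ 1 mod 29. 148 = 5×28 + 8. So 27^{148} ≡ 27^{8} ≡ 24 mod 29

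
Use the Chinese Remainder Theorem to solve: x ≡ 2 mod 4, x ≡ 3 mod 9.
M = 4 × 9 = 36. M₁ = 9, y₁ ≡ 1 mod 4. M₂ = 4, y₂ ≡ 7 mod 9. x = 2×9×1 + 3×4×7 ≡ 30 mod 36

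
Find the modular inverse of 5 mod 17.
Since 17 is prime, by Fermat 5^(-1) ≡ 5^{15} ≡ 7 mod 17. Verify: 5 × 7 = 35 ≡ 1 mod 17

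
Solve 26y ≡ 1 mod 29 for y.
Since 29 is prime, by Fermat 26^(-1) ≡ 26^{27} ≡ 19 mod 29. Verify: 26 × 19 = 494 ≡ 1 mod 29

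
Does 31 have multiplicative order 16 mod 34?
Powers of 31 mod 34: 31^1≡31, 31^2≡9, 31^3≡7, 31^4≡13, 31^5≡29, 31^6≡15, 31^7≡23, 31^8≡33, 31^9≡3, 31^10≡25, 31^11≡27, 31^12≡21, 31^13≡5, 31^14≡19, 31^15≡11, 31^16≡1. First k with 31^k≡1 is k=16. Yes, ord_34(31) = 16.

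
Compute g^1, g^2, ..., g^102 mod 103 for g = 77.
77^1, 77^2, ..., 77^{102} mod 103: [77, 58, 37, 68, 86, 30, 44, 92, 80, 83, 5, 76, 84, 82, 31, 18, 47, 14, 48, 91, 3, 25, 71, 8, 101, 52, 90, 29, 70, 34, 43, 15, 22, 46, 40, 93, 54, 38, 42, 41, 67, 9, 75, 7, 24, 97, 53, 64, 87, 4, 102, 26, 45, 66, 35, 17, 73, 59, 11, 23, 20, 98, 27, 19, 21, 72, 85, 56, 89, 55, 12, 100, 78, 32, 95, 2, 51, 13, 74, 33, 69, 60, 88, 81, 57, 63, 10, 49, 65, 61, 62, 36, 94, 28, 96, 79, 6, 50, 39, 16, 99, 1]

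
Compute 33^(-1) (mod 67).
Since 67 is prime, by Fermat 33^(-1) ≡ 33^{65} ≡ 65 (mod 67). Verify: 33 × 65 = 2145 ≡ 1 (mod 67)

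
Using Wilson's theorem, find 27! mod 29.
(28)! = (27)! × (28) ≡ -1 mod 29. So (27)! ≡ -1 × (28)^(-1) ≡ (-1)×(-1) = 1 mod 29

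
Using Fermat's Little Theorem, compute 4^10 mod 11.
By Fermat's Little Theorem, 4^{10} ≡ 1 mod 11 since 11 is prime and gcd(4, 11) = 1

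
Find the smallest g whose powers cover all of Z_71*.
g = 7. Powers: [7, 49, 59, 58, 51, 2, 14, 27, 47, 45, ...] generates all 70 non-zero residues.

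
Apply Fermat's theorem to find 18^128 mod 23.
By Fermat: 18^{22} ≡ 1 mod 23. 128 = 5×22 + 18. So 18^{128} ≡ 18^{18} ≡ 6 mod 23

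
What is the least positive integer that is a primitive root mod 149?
g = 2. For each prime q|148: 2^{74}≡148, 2^{4}≡16, none ≡ 1, so ord_149(2) = 148 and 2 is a primitive root.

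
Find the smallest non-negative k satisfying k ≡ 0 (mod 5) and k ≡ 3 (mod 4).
M = 5 × 4 = 20. M₁ = 4, y₁ ≡ 4 (mod 5). M₂ = 5, y₂ ≡ 1 (mod 4). k = 0×4×4 + 3×5×1 ≡ 15 (mod 20)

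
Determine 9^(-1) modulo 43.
Since 43 is prime, by Fermat 9^(-1) ≡ 9^{41} ≡ 24 (mod 43). Verify: 9 × 24 = 216 ≡ 1 (mod 43)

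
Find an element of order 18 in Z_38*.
3 has order 18 mod 38 since 3^{18} ≡ 1 mod 38 and no smaller power works.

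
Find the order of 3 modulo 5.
Powers of 3 mod 5: 3^1≡3, 3^2≡4, 3^3≡2, 3^4≡1. So the order of 3 is 4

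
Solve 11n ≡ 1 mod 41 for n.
Since 41 is prime, by Fermat 11^(-1) ≡ 11^{39} ≡ 15 mod 41. Verify: 11 × 15 = 165 ≡ 1 mod 41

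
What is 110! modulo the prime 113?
(112)! = (110)! × (111) × (112) ≡ -1 mod 113. So (110)! ≡ -1 × [(112)(111)]^(-1) ≡ 56 mod 113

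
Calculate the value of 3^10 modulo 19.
By repeated squaring mod 19: 3^{1}≡3, 3^{2}≡9, 3^{4}≡5, 3^{8}≡6. Then 3^{10} = 3^{8+2} ≡ 6 × 9 ≡ 16 mod 19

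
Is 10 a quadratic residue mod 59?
By Euler's criterion: 10^{29} ≡ 58 (mod 59). Since this equals -1 (≡ 58), 10 is not a QR.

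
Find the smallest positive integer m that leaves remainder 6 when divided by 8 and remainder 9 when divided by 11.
M = 8 × 11 = 88. M₁ = 11, y₁ ≡ 3 mod 8. M₂ = 8, y₂ ≡ 7 mod 11. m = 6×11×3 + 9×8×7 ≡ 86 mod 88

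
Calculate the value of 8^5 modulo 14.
By repeated squaring mod 14: 8^{1}≡8, 8^{2}≡8, 8^{4}≡8. Then 8^{5} = 8^{4+1} ≡ 8 × 8 ≡ 8 mod 14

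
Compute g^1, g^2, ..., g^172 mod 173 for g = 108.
108^1, 108^2, ..., 108^{172} mod 173: [108, 73, 99, 139, 134, 113, 94, 118, 115, 137, 91, 140, 69, 13, 20, 84, 76, 77, 12, 85, 11, 150, 111, 51, 145, 90, 32, 169, 87, 54, 123, 136, 156, 67, 143, 47, 59, 144, 155, 132, 70, 121, 93, 10, 42, 38, 125, 6, 129, 92, 75, 142, 112, 159, 45, 16, 171, 130, 27, 148, 68, 78, 120, 158, 110, 116, 72, 164, 66, 35, 147, 133, 5, 21, 19, 149, 3, 151, 46, 124, 71, 56, 166, 109, 8, 172, 65, 100, 74, 34, 39, 60, 79, 55, 58, 36, 82, 33, 104, 160, 153, 89, 97, 96, 161, 88, 162, 23, 62, 122, 28, 83, 141, 4, 86, 119, 50, 37, 17, 106, 30, 126, 114, 29, 18, 41, 103, 52, 80, 163, 131, 135, 48, 167, 44, 81, 98, 31, 61, 14, 128, 157, 2, 43, 146, 25, 105, 95, 53, 15, 63, 57, 101, 9, 107, 138, 26, 40, 168, 152, 154, 24, 170, 22, 127, 49, 102, 117, 7, 64, 165, 1]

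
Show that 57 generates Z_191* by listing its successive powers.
57^1, 57^2, ..., 57^{190} mod 191: [57, 2, 114, 4, 37, 8, 74, 16, 148, 32, 105, 64, 19, 128, 38, 65, 76, 130, 152, 69, 113, 138, 35, 85, 70, 170, 140, 149, 89, 107, 178, 23, 165, 46, 139, 92, 87, 184, 174, 177, 157, 163, 123, 135, 55, 79, 110, 158, 29, 125, 58, 59, 116, 118, 41, 45, 82, 90, 164, 180, 137, 169, 83, 147, 166, 103, 141, 15, 91, 30, 182, 60, 173, 120, 155, 49, 119, 98, 47, 5, 94, 10, 188, 20, 185, 40, 179, 80, 167, 160, 143, 129, 95, 67, 190, 134, 189, 77, 187, 154, 183, 117, 175, 43, 159, 86, 127, 172, 63, 153, 126, 115, 61, 39, 122, 78, 53, 156, 106, 121, 21, 51, 42, 102, 84, 13, 168, 26, 145, 52, 99, 104, 7, 17, 14, 34, 28, 68, 56, 136, 112, 81, 33, 162, 66, 133, 132, 75, 73, 150, 146, 109, 101, 27, 11, 54, 22, 108, 44, 25, 88, 50, 176, 100, 161, 9, 131, 18, 71, 36, 142, 72, 93, 144, 186, 97, 181, 3, 171, 6, 151, 12, 111, 24, 31, 48, 62, 96, 124, 1]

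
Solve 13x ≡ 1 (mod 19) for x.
Since 19 is prime, by Fermat 13^(-1) ≡ 13^{17} ≡ 3 (mod 19). Verify: 13 × 3 = 39 ≡ 1 (mod 19)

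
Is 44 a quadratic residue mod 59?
By Euler's criterion: 44^{29} ≡ 58 mod 59. Since this equals -1 (≡ 58), 44 is not a QR.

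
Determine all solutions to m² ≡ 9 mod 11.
The square roots of 9 mod 11 are 3 and 8. Verify: 3² = 9 ≡ 9 mod 11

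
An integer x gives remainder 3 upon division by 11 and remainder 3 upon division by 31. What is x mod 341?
M = 11 × 31 = 341. M₁ = 31, y₁ ≡ 5 mod 11. M₂ = 11, y₂ ≡ 17 mod 31. x = 3×31×5 + 3×11×17 ≡ 3 mod 341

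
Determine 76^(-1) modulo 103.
Since 103 is prime, by Fermat 76^(-1) ≡ 76^{101} ≡ 61 mod 103. Verify: 76 × 61 = 4636 ≡ 1 mod 103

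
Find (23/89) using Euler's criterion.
(23/89) = 23^{44} mod 89 = -1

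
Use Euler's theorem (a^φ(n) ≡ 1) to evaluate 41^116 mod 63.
By Euler: 41^{36} ≡ 1 (mod 63) since gcd(41, 63) = 1. 116 = 3×36 + 8. So 41^{116} ≡ 41^{8} ≡ 43 (mod 63)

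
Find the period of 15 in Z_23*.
Powers of 15 mod 23: 15^1≡15, 15^2≡18, 15^3≡17, 15^4≡2, 15^5≡7, 15^6≡13, 15^7≡11, 15^8≡4, 15^9≡14, 15^10≡3, 15^11≡22, 15^12≡8, 15^13≡5, 15^14≡6, 15^15≡21, 15^16≡16, 15^17≡10, 15^18≡12, 15^19≡19, 15^20≡9, 15^21≡20, 15^22≡1. So the order of 15 is 22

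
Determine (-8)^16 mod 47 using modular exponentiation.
By repeated squaring mod 47: (-8)^{1}≡39, (-8)^{2}≡17, (-8)^{4}≡7, (-8)^{8}≡2, (-8)^{16}≡4. So (-8)^{16} ≡ 4 mod 47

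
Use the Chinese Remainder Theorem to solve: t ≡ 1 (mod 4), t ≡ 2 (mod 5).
M = 4 × 5 = 20. M₁ = 5, y₁ ≡ 1 (mod 4). M₂ = 4, y₂ ≡ 4 (mod 5). t = 1×5×1 + 2×4×4 ≡ 17 (mod 20)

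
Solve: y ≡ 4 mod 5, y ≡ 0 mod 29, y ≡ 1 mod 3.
M = 5 × 29 × 3 = 435. M₁ = 87, y₁ ≡ 3 mod 5. M₂ = 15, y₂ ≡ 2 mod 29. M₃ = 145, y₃ ≡ 1 mod 3. y = 4×87×3 + 0×15×2 + 1×145×1 ≡ 319 mod 435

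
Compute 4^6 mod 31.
By repeated squaring (mod 31): 4^{1}≡4, 4^{2}≡16, 4^{4}≡8. Then 4^{6} = 4^{4+2} ≡ 8 × 16 ≡ 4 (mod 31)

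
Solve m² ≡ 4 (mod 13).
The square roots of 4 mod 13 are 11 and 2. Verify: 11² = 121 ≡ 4 (mod 13)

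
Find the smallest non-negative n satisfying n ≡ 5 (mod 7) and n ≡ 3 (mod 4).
M = 7 × 4 = 28. M₁ = 4, y₁ ≡ 2 (mod 7). M₂ = 7, y₂ ≡ 3 (mod 4). n = 5×4×2 + 3×7×3 ≡ 19 (mod 28)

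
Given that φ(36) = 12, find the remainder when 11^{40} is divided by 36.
By Euler: 11^{12} ≡ 1 mod 36 since gcd(11, 36) = 1. 40 = 3×12 + 4. So 11^{40} ≡ 11^{4} ≡ 25 mod 36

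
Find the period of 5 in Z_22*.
Powers of 5 mod 22: 5^1≡5, 5^2≡3, 5^3≡15, 5^4≡9, 5^5≡1. ord_22(5) = 5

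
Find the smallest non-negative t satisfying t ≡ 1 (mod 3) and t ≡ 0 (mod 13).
M = 3 × 13 = 39. M₁ = 13, y₁ ≡ 1 (mod 3). M₂ = 3, y₂ ≡ 9 (mod 13). t = 1×13×1 + 0×3×9 ≡ 13 (mod 39)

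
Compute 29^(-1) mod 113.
Since 113 is prime, by Fermat 29^(-1) ≡ 29^{111} ≡ 39 mod 113. Verify: 29 × 39 = 1131 ≡ 1 mod 113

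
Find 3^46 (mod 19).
Using Fermat: 3^{18} ≡ 1 (mod 19). 46 ≡ 10 (mod 18). So 3^{46} ≡ 3^{10} ≡ 16 (mod 19)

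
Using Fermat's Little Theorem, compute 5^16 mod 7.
By Fermat: 5^{6} ≡ 1 (mod 7). 16 = 2×6 + 4. So 5^{16} ≡ 5^{4} ≡ 2 (mod 7)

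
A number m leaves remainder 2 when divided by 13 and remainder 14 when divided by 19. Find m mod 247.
M = 13 × 19 = 247. M₁ = 19, y₁ ≡ 11 mod 13. M₂ = 13, y₂ ≡ 3 mod 19. m = 2×19×11 + 14×13×3 ≡ 223 mod 247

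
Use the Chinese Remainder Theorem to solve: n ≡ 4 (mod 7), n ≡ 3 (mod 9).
M = 7 × 9 = 63. M₁ = 9, y₁ ≡ 4 (mod 7). M₂ = 7, y₂ ≡ 4 (mod 9). n = 4×9×4 + 3×7×4 ≡ 39 (mod 63)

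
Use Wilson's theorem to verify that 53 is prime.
(52)! mod 53 = 52. Since this equals -1 (mod 53), Wilson confirms 53 is prime.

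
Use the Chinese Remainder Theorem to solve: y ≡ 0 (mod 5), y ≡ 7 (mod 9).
M = 5 × 9 = 45. M₁ = 9, y₁ ≡ 4 (mod 5). M₂ = 5, y₂ ≡ 2 (mod 9). y = 0×9×4 + 7×5×2 ≡ 25 (mod 45)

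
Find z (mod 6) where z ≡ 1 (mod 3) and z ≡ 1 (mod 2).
M = 3 × 2 = 6. M₁ = 2, y₁ ≡ 2 (mod 3). M₂ = 3, y₂ ≡ 1 (mod 2). z = 1×2×2 + 1×3×1 ≡ 1 (mod 6)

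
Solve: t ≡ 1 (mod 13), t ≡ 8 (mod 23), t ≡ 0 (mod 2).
M = 13 × 23 × 2 = 598. M₁ = 46, y₁ ≡ 2 (mod 13). M₂ = 26, y₂ ≡ 8 (mod 23). M₃ = 299, y₃ ≡ 1 (mod 2). t = 1×46×2 + 8×26×8 + 0×299×1 ≡ 560 (mod 598)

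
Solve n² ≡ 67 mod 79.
The square roots of 67 mod 79 are 64 and 15. Verify: 64² = 4096 ≡ 67 mod 79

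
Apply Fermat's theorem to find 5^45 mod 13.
By Fermat: 5^{12} ≡ 1 mod 13. 45 = 3×12 + 9. So 5^{45} ≡ 5^{9} ≡ 5 mod 13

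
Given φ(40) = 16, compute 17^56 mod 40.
By Euler: 17^{16} ≡ 1 mod 40 since gcd(17, 40) = 1. 56 = 3×16 + 8. So 17^{56} ≡ 17^{8} ≡ 1 mod 40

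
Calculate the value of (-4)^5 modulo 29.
By repeated squaring (mod 29): (-4)^{1}≡25, (-4)^{2}≡16, (-4)^{4}≡24. Then (-4)^{5} = (-4)^{4+1} ≡ 24 × 25 ≡ 20 (mod 29)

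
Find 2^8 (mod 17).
By repeated squaring (mod 17): 2^{1}≡2, 2^{2}≡4, 2^{4}≡16, 2^{8}≡1. So 2^{8} ≡ 1 (mod 17)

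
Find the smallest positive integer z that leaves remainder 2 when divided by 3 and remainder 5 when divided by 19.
M = 3 × 19 = 57. M₁ = 19, y₁ ≡ 1 mod 3. M₂ = 3, y₂ ≡ 13 mod 19. z = 2×19×1 + 5×3×13 ≡ 5 mod 57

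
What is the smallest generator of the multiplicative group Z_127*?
g = 3. Powers: [3, 9, 27, 81, 116, 94, 28, 84, 125, ...] generates all 126 non-zero residues.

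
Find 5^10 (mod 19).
By repeated squaring (mod 19): 5^{1}≡5, 5^{2}≡6, 5^{4}≡17, 5^{8}≡4. Then 5^{10} = 5^{8+2} ≡ 4 × 6 ≡ 5 (mod 19)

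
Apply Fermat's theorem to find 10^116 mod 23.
By Fermat: 10^{22} ≡ 1 mod 23. 116 = 5×22 + 6. So 10^{116} ≡ 10^{6} ≡ 6 mod 23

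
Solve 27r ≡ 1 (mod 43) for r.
Since 43 is prime, by Fermat 27^(-1) ≡ 27^{41} ≡ 8 (mod 43). Verify: 27 × 8 = 216 ≡ 1 (mod 43)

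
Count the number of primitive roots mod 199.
A prime p has φ(p-1) primitive roots; here φ(198) = 60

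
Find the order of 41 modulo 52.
Powers of 41 mod 52: 41^1≡41, 41^2≡17, 41^3≡21, 41^4≡29, 41^5≡45, 41^6≡25, 41^7≡37, 41^8≡9, 41^9≡5, 41^10≡49, 41^11≡33, 41^12≡1. So the order of 41 is 12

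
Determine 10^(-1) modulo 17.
Since 17 is prime, by Fermat 10^(-1) ≡ 10^{15} ≡ 12 (mod 17). Verify: 10 × 12 = 120 ≡ 1 (mod 17)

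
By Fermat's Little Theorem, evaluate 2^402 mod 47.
By Fermat: 2^{46} ≡ 1 mod 47. 402 ≡ 34 mod 46. So 2^{402} ≡ 2^{34} ≡ 27 mod 47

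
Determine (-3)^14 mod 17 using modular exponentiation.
By repeated squaring (mod 17): (-3)^{1}≡14, (-3)^{2}≡9, (-3)^{4}≡13, (-3)^{8}≡16. Then (-3)^{14} = (-3)^{8+4+2} ≡ 16 × 13 × 9 ≡ 2 (mod 17)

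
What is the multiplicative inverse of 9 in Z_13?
Since 13 is prime, by Fermat 9^(-1) ≡ 9^{11} ≡ 3 mod 13. Verify: 9 × 3 = 27 ≡ 1 mod 13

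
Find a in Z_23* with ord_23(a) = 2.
22 has order 2 mod 23 since 22^{2} ≡ 1 (mod 23) and no smaller power works.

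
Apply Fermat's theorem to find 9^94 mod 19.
By Fermat: 9^{18} ≡ 1 mod 19. 94 = 5×18 + 4. So 9^{94} ≡ 9^{4} ≡ 6 mod 19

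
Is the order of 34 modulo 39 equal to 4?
Powers of 34 mod 39: 34^1≡34, 34^2≡25, 34^3≡31, 34^4≡1. First k with 34^k≡1 is k=4. Yes, ord_39(34) = 4.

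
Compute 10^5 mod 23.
By repeated squaring (mod 23): 10^{1}≡10, 10^{2}≡8, 10^{4}≡18. Then 10^{5} = 10^{4+1} ≡ 18 × 10 ≡ 19 (mod 23)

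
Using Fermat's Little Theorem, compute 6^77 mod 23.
By Fermat: 6^{22} ≡ 1 mod 23. 77 = 3×22 + 11. So 6^{77} ≡ 6^{11} ≡ 1 mod 23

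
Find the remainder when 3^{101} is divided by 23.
By Fermat: 3^{22} ≡ 1 mod 23. 101 = 4×22 + 13. So 3^{101} ≡ 3^{13} ≡ 9 mod 23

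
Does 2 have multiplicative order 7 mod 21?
Powers of 2 mod 21: 2^1≡2, 2^2≡4, 2^3≡8, 2^4≡16, 2^5≡11, 2^6≡1. Already 2^6≡1, so the order is 6 < 7. No, the actual order is 6.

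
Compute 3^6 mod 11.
By repeated squaring mod 11: 3^{1}≡3, 3^{2}≡9, 3^{4}≡4. Then 3^{6} = 3^{4+2} ≡ 4 × 9 ≡ 3 mod 11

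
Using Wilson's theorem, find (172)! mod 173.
By Wilson's theorem, (172)! ≡ -1 ≡ 172 mod 173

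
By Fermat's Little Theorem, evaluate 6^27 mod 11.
By Fermat: 6^{10} ≡ 1 (mod 11). 27 = 2×10 + 7. So 6^{27} ≡ 6^{7} ≡ 8 (mod 11)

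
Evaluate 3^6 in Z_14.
By repeated squaring mod 14: 3^{1}≡3, 3^{2}≡9, 3^{4}≡11. Then 3^{6} = 3^{4+2} ≡ 11 × 9 ≡ 1 mod 14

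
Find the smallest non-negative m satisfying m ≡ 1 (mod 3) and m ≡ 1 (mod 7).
M = 3 × 7 = 21. M₁ = 7, y₁ ≡ 1 (mod 3). M₂ = 3, y₂ ≡ 5 (mod 7). m = 1×7×1 + 1×3×5 ≡ 1 (mod 21)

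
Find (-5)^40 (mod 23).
Using Fermat: (-5)^{22} ≡ 1 (mod 23). 40 ≡ 18 (mod 22). So (-5)^{40} ≡ (-5)^{18} ≡ 6 (mod 23)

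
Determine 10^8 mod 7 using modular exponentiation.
Using Fermat: 10^{6} ≡ 1 (mod 7). 8 ≡ 2 (mod 6). So 10^{8} ≡ 10^{2} ≡ 2 (mod 7)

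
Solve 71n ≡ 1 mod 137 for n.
Since 137 is prime, by Fermat 71^(-1) ≡ 71^{135} ≡ 110 mod 137. Verify: 71 × 110 = 7810 ≡ 1 mod 137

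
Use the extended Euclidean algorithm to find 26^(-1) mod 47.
Extended GCD: 26(-9) + 47(5) = 1. So 26^(-1) ≡ -9 ≡ 38 mod 47. Verify: 26 × 38 = 988 ≡ 1 mod 47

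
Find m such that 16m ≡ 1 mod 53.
Since 53 is prime, by Fermat 16^(-1) ≡ 16^{51} ≡ 10 mod 53. Verify: 16 × 10 = 160 ≡ 1 mod 53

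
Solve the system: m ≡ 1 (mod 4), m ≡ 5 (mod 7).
M = 4 × 7 = 28. M₁ = 7, y₁ ≡ 3 (mod 4). M₂ = 4, y₂ ≡ 2 (mod 7). m = 1×7×3 + 5×4×2 ≡ 5 (mod 28)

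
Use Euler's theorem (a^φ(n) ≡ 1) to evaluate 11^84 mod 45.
By Euler: 11^{24} ≡ 1 (mod 45) since gcd(11, 45) = 1. 84 = 3×24 + 12. So 11^{84} ≡ 11^{12} ≡ 1 (mod 45)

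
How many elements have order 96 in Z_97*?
Number of primitive roots mod 97 = φ(p-1) = φ(96) = 32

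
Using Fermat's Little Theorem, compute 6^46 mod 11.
By Fermat: 6^{10} ≡ 1 (mod 11). 46 = 4×10 + 6. So 6^{46} ≡ 6^{6} ≡ 5 (mod 11)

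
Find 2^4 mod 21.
2^{4} = 16 ≡ 16 mod 21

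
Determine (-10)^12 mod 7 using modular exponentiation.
Using Fermat: (-10)^{6} ≡ 1 (mod 7). 12 ≡ 0 (mod 6). So (-10)^{12} ≡ (-10)^{0} ≡ 1 (mod 7)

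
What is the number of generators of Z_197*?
Number of primitive roots mod 197 = φ(p-1) = φ(196) = 84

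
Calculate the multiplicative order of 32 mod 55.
Powers of 32 mod 55: 32^1≡32, 32^2≡34, 32^3≡43, 32^4≡1. ord_55(32) = 4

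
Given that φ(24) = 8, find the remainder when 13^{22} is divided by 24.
By Euler: 13^{8} ≡ 1 mod 24 since gcd(13, 24) = 1. 22 = 2×8 + 6. So 13^{22} ≡ 13^{6} ≡ 1 mod 24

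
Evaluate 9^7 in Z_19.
By repeated squaring mod 19: 9^{1}≡9, 9^{2}≡5, 9^{4}≡6. Then 9^{7} = 9^{4+2+1} ≡ 6 × 5 × 9 ≡ 4 mod 19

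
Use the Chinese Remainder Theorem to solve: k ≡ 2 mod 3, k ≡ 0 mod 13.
M = 3 × 13 = 39. M₁ = 13, y₁ ≡ 1 mod 3. M₂ = 3, y₂ ≡ 9 mod 13. k = 2×13×1 + 0×3×9 ≡ 26 mod 39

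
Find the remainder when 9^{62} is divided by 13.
By Fermat: 9^{12} ≡ 1 (mod 13). 62 = 5×12 + 2. So 9^{62} ≡ 9^{2} ≡ 3 (mod 13)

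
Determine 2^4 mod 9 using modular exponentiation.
2^{4} = 16 ≡ 7 mod 9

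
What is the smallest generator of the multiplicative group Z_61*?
g = 2. Powers: [2, 4, 8, 16, 32, 3, ...] generates all 60 non-zero residues.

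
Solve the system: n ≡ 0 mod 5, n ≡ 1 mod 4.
M = 5 × 4 = 20. M₁ = 4, y₁ ≡ 4 mod 5. M₂ = 5, y₂ ≡ 1 mod 4. n = 0×4×4 + 1×5×1 ≡ 5 mod 20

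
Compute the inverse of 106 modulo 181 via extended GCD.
Extended GCD: 106(-70) + 181(41) = 1. So 106^(-1) ≡ -70 ≡ 111 mod 181. Verify: 106 × 111 = 11766 ≡ 1 mod 181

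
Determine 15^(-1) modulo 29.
Since 29 is prime, by Fermat 15^(-1) ≡ 15^{27} ≡ 2 mod 29. Verify: 15 × 2 = 30 ≡ 1 mod 29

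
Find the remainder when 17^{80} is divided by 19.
By Fermat: 17^{18} ≡ 1 mod 19. 80 = 4×18 + 8. So 17^{80} ≡ 17^{8} ≡ 9 mod 19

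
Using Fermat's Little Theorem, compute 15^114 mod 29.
By Fermat: 15^{28} ≡ 1 mod 29. 114 = 4×28 + 2. So 15^{114} ≡ 15^{2} ≡ 22 mod 29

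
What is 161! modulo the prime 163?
(162)! = (161)! × (162) ≡ -1 mod 163. So (161)! ≡ -1 × (162)^(-1) ≡ (-1)×(-1) = 1 mod 163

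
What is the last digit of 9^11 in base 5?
Using Fermat: 9^{4} ≡ 1 (mod 5). 11 ≡ 3 (mod 4). So 9^{11} ≡ 9^{3} ≡ 4 (mod 5)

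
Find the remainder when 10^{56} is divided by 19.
By Fermat: 10^{18} ≡ 1 mod 19. 56 = 3×18 + 2. So 10^{56} ≡ 10^{2} ≡ 5 mod 19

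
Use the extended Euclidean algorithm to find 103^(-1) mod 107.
Extended GCD: 103(-27) + 107(26) = 1. So 103^(-1) ≡ -27 ≡ 80 (mod 107). Verify: 103 × 80 = 8240 ≡ 1 (mod 107)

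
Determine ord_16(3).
Powers of 3 mod 16: 3^1≡3, 3^2≡9, 3^3≡11, 3^4≡1. Order = 4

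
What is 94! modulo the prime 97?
(96)! = (94)! × (95) × (96) ≡ -1 mod 97. So (94)! ≡ -1 × [(96)(95)]^(-1) ≡ 48 mod 97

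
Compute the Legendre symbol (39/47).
(39/47) = 39^{23} mod 47 = -1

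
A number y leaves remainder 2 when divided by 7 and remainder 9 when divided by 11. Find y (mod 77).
M = 7 × 11 = 77. M₁ = 11, y₁ ≡ 2 (mod 7). M₂ = 7, y₂ ≡ 8 (mod 11). y = 2×11×2 + 9×7×8 ≡ 9 (mod 77)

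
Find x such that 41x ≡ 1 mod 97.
Since 97 is prime, by Fermat 41^(-1) ≡ 41^{95} ≡ 71 mod 97. Verify: 41 × 71 = 2911 ≡ 1 mod 97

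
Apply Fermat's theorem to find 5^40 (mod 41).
By Fermat's Little Theorem, 5^{40} ≡ 1 (mod 41) since 41 is prime and gcd(5, 41) = 1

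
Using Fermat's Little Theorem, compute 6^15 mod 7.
By Fermat: 6^{6} ≡ 1 mod 7. 15 = 2×6 + 3. So 6^{15} ≡ 6^{3} ≡ 6 mod 7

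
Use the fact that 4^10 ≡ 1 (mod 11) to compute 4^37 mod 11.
By Fermat: 4^{10} ≡ 1 (mod 11). 37 = 3×10 + 7. So 4^{37} ≡ 4^{7} ≡ 5 (mod 11)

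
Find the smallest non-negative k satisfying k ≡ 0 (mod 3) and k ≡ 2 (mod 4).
M = 3 × 4 = 12. M₁ = 4, y₁ ≡ 1 (mod 3). M₂ = 3, y₂ ≡ 3 (mod 4). k = 0×4×1 + 2×3×3 ≡ 6 (mod 12)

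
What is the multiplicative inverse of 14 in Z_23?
Since 23 is prime, by Fermat 14^(-1) ≡ 14^{21} ≡ 5 mod 23. Verify: 14 × 5 = 70 ≡ 1 mod 23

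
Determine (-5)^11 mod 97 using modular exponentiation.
By repeated squaring (mod 97): (-5)^{1}≡92, (-5)^{2}≡25, (-5)^{4}≡43, (-5)^{8}≡6. Then (-5)^{11} = (-5)^{8+2+1} ≡ 6 × 25 × 92 ≡ 26 (mod 97)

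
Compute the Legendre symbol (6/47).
(6/47) = 6^{23} mod 47 = 1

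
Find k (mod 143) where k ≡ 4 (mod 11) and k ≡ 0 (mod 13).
M = 11 × 13 = 143. M₁ = 13, y₁ ≡ 6 (mod 11). M₂ = 11, y₂ ≡ 6 (mod 13). k = 4×13×6 + 0×11×6 ≡ 26 (mod 143)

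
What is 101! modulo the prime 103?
(102)! = (101)! × (102) ≡ -1 (mod 103). So (101)! ≡ -1 × (102)^(-1) ≡ (-1)×(-1) = 1 (mod 103)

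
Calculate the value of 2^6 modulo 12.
By repeated squaring mod 12: 2^{1}≡2, 2^{2}≡4, 2^{4}≡4. Then 2^{6} = 2^{4+2} ≡ 4 × 4 ≡ 4 mod 12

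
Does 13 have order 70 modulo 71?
ord_71(13) divides 70. For each prime q|70: 13^{35}≡70, 13^{14}≡25, 13^{10}≡20, none ≡ 1. So 13 has order 70 and is a primitive root mod 71.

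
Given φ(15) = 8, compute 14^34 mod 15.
By Euler: 14^{8} ≡ 1 mod 15 since gcd(14, 15) = 1. 34 = 4×8 + 2. So 14^{34} ≡ 14^{2} ≡ 1 mod 15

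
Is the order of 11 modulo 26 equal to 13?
Powers of 11 mod 26: 11^1≡11, 11^2≡17, 11^3≡5, 11^4≡3, 11^5≡7, 11^6≡25, 11^7≡15, 11^8≡9, 11^9≡21, 11^10≡23, 11^11≡19, 11^12≡1. Already 11^12≡1, so the order is 12 < 13. No, the actual order is 12.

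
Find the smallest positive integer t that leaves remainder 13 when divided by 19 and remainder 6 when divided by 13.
M = 19 × 13 = 247. M₁ = 13, y₁ ≡ 3 mod 19. M₂ = 19, y₂ ≡ 11 mod 13. t = 13×13×3 + 6×19×11 ≡ 32 mod 247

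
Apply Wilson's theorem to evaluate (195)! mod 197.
(196)! = (195)! × (196) ≡ -1 (mod 197). So (195)! ≡ -1 × (196)^(-1) ≡ (-1)×(-1) = 1 (mod 197)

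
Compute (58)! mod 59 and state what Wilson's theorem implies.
(58)! mod 59 = 58. Since this equals -1 (mod 59), Wilson confirms 59 is prime.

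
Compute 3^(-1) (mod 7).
Since 7 is prime, by Fermat 3^(-1) ≡ 3^{5} ≡ 5 (mod 7). Verify: 3 × 5 = 15 ≡ 1 (mod 7)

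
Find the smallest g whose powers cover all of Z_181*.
g = 2. For each prime q|180: 2^{90}≡180, 2^{60}≡48, 2^{36}≡59, none ≡ 1, so ord_181(2) = 180 and 2 is a primitive root.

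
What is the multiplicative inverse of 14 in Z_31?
Since 31 is prime, by Fermat 14^(-1) ≡ 14^{29} ≡ 20 (mod 31). Verify: 14 × 20 = 280 ≡ 1 (mod 31)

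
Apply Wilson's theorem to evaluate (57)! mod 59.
(58)! = (57)! × (58) ≡ -1 mod 59. So (57)! ≡ -1 × (58)^(-1) ≡ (-1)×(-1) = 1 mod 59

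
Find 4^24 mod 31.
By repeated squaring mod 31: 4^{1}≡4, 4^{2}≡16, 4^{4}≡8, 4^{8}≡2, 4^{16}≡4. Then 4^{24} = 4^{16+8} ≡ 4 × 2 ≡ 8 mod 31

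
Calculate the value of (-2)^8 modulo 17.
By repeated squaring mod 17: (-2)^{1}≡15, (-2)^{2}≡4, (-2)^{4}≡16, (-2)^{8}≡1. So (-2)^{8} ≡ 1 mod 17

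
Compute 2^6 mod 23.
By repeated squaring (mod 23): 2^{1}≡2, 2^{2}≡4, 2^{4}≡16. Then 2^{6} = 2^{4+2} ≡ 16 × 4 ≡ 18 (mod 23)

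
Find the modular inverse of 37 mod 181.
Since 181 is prime, by Fermat 37^(-1) ≡ 37^{179} ≡ 137 (mod 181). Verify: 37 × 137 = 5069 ≡ 1 (mod 181)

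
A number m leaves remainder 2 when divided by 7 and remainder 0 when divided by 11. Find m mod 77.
M = 7 × 11 = 77. M₁ = 11, y₁ ≡ 2 mod 7. M₂ = 7, y₂ ≡ 8 mod 11. m = 2×11×2 + 0×7×8 ≡ 44 mod 77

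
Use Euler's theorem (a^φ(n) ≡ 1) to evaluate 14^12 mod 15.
By Euler: 14^{8} ≡ 1 (mod 15) since gcd(14, 15) = 1. 12 = 1×8 + 4. So 14^{12} ≡ 14^{4} ≡ 1 (mod 15)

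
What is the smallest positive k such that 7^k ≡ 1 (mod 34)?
Powers of 7 mod 34: 7^1≡7, 7^2≡15, 7^3≡3, 7^4≡21, 7^5≡11, 7^6≡9, 7^7≡29, 7^8≡33, 7^9≡27, 7^10≡19, 7^11≡31, 7^12≡13, 7^13≡23, 7^14≡25, 7^15≡5, 7^16≡1. So the order of 7 is 16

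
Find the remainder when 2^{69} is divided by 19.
By Fermat: 2^{18} ≡ 1 mod 19. 69 = 3×18 + 15. So 2^{69} ≡ 2^{15} ≡ 12 mod 19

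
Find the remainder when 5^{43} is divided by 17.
By Fermat: 5^{16} ≡ 1 mod 17. 43 = 2×16 + 11. So 5^{43} ≡ 5^{11} ≡ 11 mod 17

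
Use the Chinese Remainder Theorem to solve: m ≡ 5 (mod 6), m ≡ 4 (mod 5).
M = 6 × 5 = 30. M₁ = 5, y₁ ≡ 5 (mod 6). M₂ = 6, y₂ ≡ 1 (mod 5). m = 5×5×5 + 4×6×1 ≡ 29 (mod 30)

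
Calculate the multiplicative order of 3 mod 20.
Powers of 3 mod 20: 3^1≡3, 3^2≡9, 3^3≡7, 3^4≡1. Order = 4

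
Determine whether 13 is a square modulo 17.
By Euler's criterion: 13^{8} ≡ 1 mod 17. Since this equals 1, 13 is a QR.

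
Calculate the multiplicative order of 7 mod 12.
Powers of 7 mod 12: 7^1≡7, 7^2≡1. ord_12(7) = 2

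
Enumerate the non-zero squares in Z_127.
Quadratic residues modulo 127: {1, 2, 4, 8, 9, 11, 13, 15, 16, 17, 18, 19, 21, 22, 25, 26, 30, 31, 32, 34, 35, 36, 37, 38, 41, 42, 44, 47, 49, 50, 52, 60, 61, 62, 64, 68, 69, 70, 71, 72, 73, 74, 76, 79, 81, 82, 84, 87, 88, 94, 98, 99, 100, 103, 104, 107, 113, 115, 117, 120, 121, 122, 124}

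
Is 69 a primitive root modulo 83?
69^{41} ≡ 1 (mod 83) and 41 < 82, so ord_83(69) = 41 ≠ 82 and 69 is not a primitive root.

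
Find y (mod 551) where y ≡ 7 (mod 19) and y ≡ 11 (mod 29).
M = 19 × 29 = 551. M₁ = 29, y₁ ≡ 2 (mod 19). M₂ = 19, y₂ ≡ 26 (mod 29). y = 7×29×2 + 11×19×26 ≡ 330 (mod 551)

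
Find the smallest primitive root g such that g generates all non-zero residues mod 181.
g = 2. For each prime q|180: 2^{90}≡180, 2^{60}≡48, 2^{36}≡59, none ≡ 1, so ord_181(2) = 180 and 2 is a primitive root.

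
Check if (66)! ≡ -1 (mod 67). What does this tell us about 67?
(66)! mod 67 = 66. Since this equals -1 (mod 67), Wilson confirms 67 is prime.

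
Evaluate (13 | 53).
(13/53) = 13^{26} mod 53 = 1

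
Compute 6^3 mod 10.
6^{3} = 216 ≡ 6 mod 10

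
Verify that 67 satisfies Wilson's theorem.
(66)! mod 67 = 66. Since this equals -1 mod 67, Wilson confirms 67 is prime.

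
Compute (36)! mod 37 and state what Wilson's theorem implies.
(36)! mod 37 = 36. Since this equals -1 mod 37, Wilson confirms 37 is prime.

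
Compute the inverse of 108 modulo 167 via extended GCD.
Extended GCD: 108(-17) + 167(11) = 1. So 108^(-1) ≡ -17 ≡ 150 (mod 167). Verify: 108 × 150 = 16200 ≡ 1 (mod 167)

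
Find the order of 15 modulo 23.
Powers of 15 mod 23: 15^1≡15, 15^2≡18, 15^3≡17, 15^4≡2, 15^5≡7, 15^6≡13, 15^7≡11, 15^8≡4, 15^9≡14, 15^10≡3, 15^11≡22, 15^12≡8, 15^13≡5, 15^14≡6, 15^15≡21, 15^16≡16, 15^17≡10, 15^18≡12, 15^19≡19, 15^20≡9, 15^21≡20, 15^22≡1. ord_23(15) = 22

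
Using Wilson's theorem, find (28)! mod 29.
By Wilson's theorem, (28)! ≡ -1 ≡ 28 (mod 29)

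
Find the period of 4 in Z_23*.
Powers of 4 mod 23: 4^1≡4, 4^2≡16, 4^3≡18, 4^4≡3, 4^5≡12, 4^6≡2, 4^7≡8, 4^8≡9, 4^9≡13, 4^10≡6, 4^11≡1. So the order of 4 is 11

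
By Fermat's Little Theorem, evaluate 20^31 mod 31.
By Fermat: 20^{30} ≡ 1 mod 31. So 20^{31} = 20^{30} · 20^{1} ≡ 20^{1} ≡ 20 mod 31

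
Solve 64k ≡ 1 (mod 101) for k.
Since 101 is prime, by Fermat 64^(-1) ≡ 64^{99} ≡ 30 (mod 101). Verify: 64 × 30 = 1920 ≡ 1 (mod 101)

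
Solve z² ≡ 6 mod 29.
The square roots of 6 mod 29 are 8 and 21. Verify: 8² = 64 ≡ 6 mod 29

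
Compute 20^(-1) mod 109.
Since 109 is prime, by Fermat 20^(-1) ≡ 20^{107} ≡ 60 mod 109. Verify: 20 × 60 = 1200 ≡ 1 mod 109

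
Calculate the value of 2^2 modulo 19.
2^{2} = 4 ≡ 4 mod 19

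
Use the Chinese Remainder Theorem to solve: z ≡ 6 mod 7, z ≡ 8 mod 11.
M = 7 × 11 = 77. M₁ = 11, y₁ ≡ 2 mod 7. M₂ = 7, y₂ ≡ 8 mod 11. z = 6×11×2 + 8×7×8 ≡ 41 mod 77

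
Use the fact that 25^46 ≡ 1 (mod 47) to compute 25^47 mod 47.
By Fermat: 25^{46} ≡ 1 (mod 47). So 25^{47} = 25^{46} · 25^{1} ≡ 25^{1} ≡ 25 (mod 47)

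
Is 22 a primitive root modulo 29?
22^{14} ≡ 1 mod 29 and 14 < 28, so ord_29(22) = 14 ≠ 28 and 22 is not a primitive root.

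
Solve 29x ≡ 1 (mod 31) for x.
Since 31 is prime, by Fermat 29^(-1) ≡ 29^{29} ≡ 15 (mod 31). Verify: 29 × 15 = 435 ≡ 1 (mod 31)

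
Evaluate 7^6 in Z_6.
By repeated squaring (mod 6): 7^{1}≡1, 7^{2}≡1, 7^{4}≡1. Then 7^{6} = 7^{4+2} ≡ 1 × 1 ≡ 1 (mod 6)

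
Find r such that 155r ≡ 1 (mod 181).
Since 181 is prime, by Fermat 155^(-1) ≡ 155^{179} ≡ 174 (mod 181). Verify: 155 × 174 = 26970 ≡ 1 (mod 181)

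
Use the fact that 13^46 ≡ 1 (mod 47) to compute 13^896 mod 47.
By Fermat: 13^{46} ≡ 1 (mod 47). 896 ≡ 22 (mod 46). So 13^{896} ≡ 13^{22} ≡ 18 (mod 47)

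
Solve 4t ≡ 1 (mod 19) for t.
Since 19 is prime, by Fermat 4^(-1) ≡ 4^{17} ≡ 5 (mod 19). Verify: 4 × 5 = 20 ≡ 1 (mod 19)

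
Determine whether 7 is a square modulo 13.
By Euler's criterion: 7^{6} ≡ 12 (mod 13). Since this equals -1 (≡ 12), 7 is not a QR.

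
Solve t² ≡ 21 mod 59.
The square roots of 21 mod 59 are 27 and 32. Verify: 27² = 729 ≡ 21 mod 59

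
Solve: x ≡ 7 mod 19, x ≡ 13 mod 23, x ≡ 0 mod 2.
M = 19 × 23 × 2 = 874. M₁ = 46, y₁ ≡ 12 mod 19. M₂ = 38, y₂ ≡ 20 mod 23. M₃ = 437, y₃ ≡ 1 mod 2. x = 7×46×12 + 13×38×20 + 0×437×1 ≡ 634 mod 874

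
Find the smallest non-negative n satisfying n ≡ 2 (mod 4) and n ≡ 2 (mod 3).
M = 4 × 3 = 12. M₁ = 3, y₁ ≡ 3 (mod 4). M₂ = 4, y₂ ≡ 1 (mod 3). n = 2×3×3 + 2×4×1 ≡ 2 (mod 12)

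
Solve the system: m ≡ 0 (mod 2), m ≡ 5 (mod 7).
M = 2 × 7 = 14. M₁ = 7, y₁ ≡ 1 (mod 2). M₂ = 2, y₂ ≡ 4 (mod 7). m = 0×7×1 + 5×2×4 ≡ 12 (mod 14)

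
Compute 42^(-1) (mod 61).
Since 61 is prime, by Fermat 42^(-1) ≡ 42^{59} ≡ 16 (mod 61). Verify: 42 × 16 = 672 ≡ 1 (mod 61)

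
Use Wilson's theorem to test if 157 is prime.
(156)! mod 157 = 156. Since 156 ≡ -1 (mod 157), 157 is prime.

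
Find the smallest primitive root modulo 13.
g = 2. For each prime q|12: 2^{6}≡12, 2^{4}≡3, none ≡ 1, so ord_13(2) = 12 and 2 is a primitive root.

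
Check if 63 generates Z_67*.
ord_67(63) divides 66. For each prime q|66: 63^{33}≡66, 63^{22}≡29, 63^{6}≡9, none ≡ 1. So 63 has order 66 and is a primitive root mod 67.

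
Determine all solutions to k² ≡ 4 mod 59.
The square roots of 4 mod 59 are 57 and 2. Verify: 57² = 3249 ≡ 4 mod 59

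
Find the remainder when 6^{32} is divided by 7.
By Fermat: 6^{6} ≡ 1 mod 7. 32 = 5×6 + 2. So 6^{32} ≡ 6^{2} ≡ 1 mod 7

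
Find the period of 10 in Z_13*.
Powers of 10 mod 13: 10^1≡10, 10^2≡9, 10^3≡12, 10^4≡3, 10^5≡4, 10^6≡1. So the order of 10 is 6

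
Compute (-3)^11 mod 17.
By repeated squaring (mod 17): (-3)^{1}≡14, (-3)^{2}≡9, (-3)^{4}≡13, (-3)^{8}≡16. Then (-3)^{11} = (-3)^{8+2+1} ≡ 16 × 9 × 14 ≡ 10 (mod 17)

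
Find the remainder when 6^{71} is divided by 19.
By Fermat: 6^{18} ≡ 1 mod 19. 71 = 3×18 + 17. So 6^{71} ≡ 6^{17} ≡ 16 mod 19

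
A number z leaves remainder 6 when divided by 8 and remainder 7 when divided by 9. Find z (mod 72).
M = 8 × 9 = 72. M₁ = 9, y₁ ≡ 1 (mod 8). M₂ = 8, y₂ ≡ 8 (mod 9). z = 6×9×1 + 7×8×8 ≡ 70 (mod 72)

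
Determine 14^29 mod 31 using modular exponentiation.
By repeated squaring mod 31: 14^{1}≡14, 14^{2}≡10, 14^{4}≡7, 14^{8}≡18, 14^{16}≡14. Then 14^{29} = 14^{16+8+4+1} ≡ 14 × 18 × 7 × 14 ≡ 20 mod 31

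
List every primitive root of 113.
There are φ(112) = 48 primitive roots mod 113: {3, 5, 6, 10, 12, 17, 19, 20, 21, 23, 24, 27, 29, 33, 34, 37, 38, 39, 43, 45, 46, 47, 54, 55, 58, 59, 66, 67, 68, 70, 74, 75, 76, 79, 80, 84, 86, 89, 90, 92, 93, 94, 96, 101, 103, 107, 108, 110}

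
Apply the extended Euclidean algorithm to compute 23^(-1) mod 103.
Extended GCD: 23(9) + 103(-2) = 1. So 23^(-1) ≡ 9 mod 103. Verify: 23 × 9 = 207 ≡ 1 mod 103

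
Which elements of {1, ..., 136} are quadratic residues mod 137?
Quadratic residues modulo 137: {1, 2, 4, 7, 8, 9, 11, 14, 15, 16, 17, 18, 19, 22, 25, 28, 30, 32, 34, 36, 37, 38, 39, 44, 49, 50, 56, 59, 60, 61, 63, 64, 65, 68, 69, 72, 73, 74, 76, 77, 78, 81, 87, 88, 93, 98, 99, 100, 101, 103, 105, 107, 109, 112, 115, 118, 119, 120, 121, 122, 123, 126, 128, 129, 130, 133, 135, 136}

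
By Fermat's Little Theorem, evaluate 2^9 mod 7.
By Fermat: 2^{6} ≡ 1 (mod 7). So 2^{9} = 2^{6} · 2^{3} ≡ 2^{3} ≡ 1 (mod 7)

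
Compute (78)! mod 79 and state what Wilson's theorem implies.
(78)! mod 79 = 78. Since this equals -1 mod 79, Wilson confirms 79 is prime.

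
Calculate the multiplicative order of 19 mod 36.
Powers of 19 mod 36: 19^1≡19, 19^2≡1. Order = 2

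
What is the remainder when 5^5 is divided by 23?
By repeated squaring (mod 23): 5^{1}≡5, 5^{2}≡2, 5^{4}≡4. Then 5^{5} = 5^{4+1} ≡ 4 × 5 ≡ 20 (mod 23)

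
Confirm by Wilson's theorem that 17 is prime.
(16)! mod 17 = 16. Since this equals -1 mod 17, Wilson confirms 17 is prime.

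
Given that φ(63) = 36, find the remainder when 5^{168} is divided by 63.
By Euler: 5^{36} ≡ 1 mod 63 since gcd(5, 63) = 1. 168 = 4×36 + 24. So 5^{168} ≡ 5^{24} ≡ 1 mod 63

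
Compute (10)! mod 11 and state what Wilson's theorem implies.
(10)! mod 11 = 10. Since this equals -1 mod 11, Wilson confirms 11 is prime.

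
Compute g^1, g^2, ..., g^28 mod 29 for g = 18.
18^1, 18^2, ..., 18^{28} mod 29: [18, 5, 3, 25, 15, 9, 17, 16, 27, 22, 19, 23, 8, 28, 11, 24, 26, 4, 14, 20, 12, 13, 2, 7, 10, 6, 21, 1]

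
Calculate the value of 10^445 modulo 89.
Using Fermat: 10^{88} ≡ 1 mod 89. 445 ≡ 5 mod 88. So 10^{445} ≡ 10^{5} ≡ 53 mod 89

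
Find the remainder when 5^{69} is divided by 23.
By Fermat: 5^{22} ≡ 1 (mod 23). 69 = 3×22 + 3. So 5^{69} ≡ 5^{3} ≡ 10 (mod 23)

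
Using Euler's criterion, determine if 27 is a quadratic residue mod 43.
By Euler's criterion: 27^{21} ≡ 42 (mod 43). Since this equals -1 (≡ 42), 27 is not a QR.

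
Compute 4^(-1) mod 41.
Since 41 is prime, by Fermat 4^(-1) ≡ 4^{39} ≡ 31 mod 41. Verify: 4 × 31 = 124 ≡ 1 mod 41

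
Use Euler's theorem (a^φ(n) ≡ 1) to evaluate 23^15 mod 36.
By Euler: 23^{12} ≡ 1 (mod 36) since gcd(23, 36) = 1. 15 = 1×12 + 3. So 23^{15} ≡ 23^{3} ≡ 35 (mod 36)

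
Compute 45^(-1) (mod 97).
Since 97 is prime, by Fermat 45^(-1) ≡ 45^{95} ≡ 69 (mod 97). Verify: 45 × 69 = 3105 ≡ 1 (mod 97)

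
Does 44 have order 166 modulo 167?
44^{83} ≡ 1 mod 167 and 83 < 166, so ord_167(44) = 83 ≠ 166 and 44 is not a primitive root.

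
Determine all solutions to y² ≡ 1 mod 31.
The square roots of 1 mod 31 are 1 and 30. Verify: 1² = 1 ≡ 1 mod 31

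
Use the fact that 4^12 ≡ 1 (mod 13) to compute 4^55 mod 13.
By Fermat: 4^{12} ≡ 1 (mod 13). 55 = 4×12 + 7. So 4^{55} ≡ 4^{7} ≡ 4 (mod 13)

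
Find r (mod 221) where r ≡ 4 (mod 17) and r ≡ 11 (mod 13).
M = 17 × 13 = 221. M₁ = 13, y₁ ≡ 4 (mod 17). M₂ = 17, y₂ ≡ 10 (mod 13). r = 4×13×4 + 11×17×10 ≡ 89 (mod 221)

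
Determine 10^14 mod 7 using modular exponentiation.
Using Fermat: 10^{6} ≡ 1 mod 7. 14 ≡ 2 mod 6. So 10^{14} ≡ 10^{2} ≡ 2 mod 7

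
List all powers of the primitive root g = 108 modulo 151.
108^1, 108^2, ..., 108^{150} mod 151: [108, 37, 70, 10, 23, 68, 96, 100, 79, 76, 54, 94, 35, 5, 87, 34, 48, 50, 115, 38, 27, 47, 93, 78, 119, 17, 24, 25, 133, 19, 89, 99, 122, 39, 135, 84, 12, 88, 142, 85, 120, 125, 61, 95, 143, 42, 6, 44, 71, 118, 60, 138, 106, 123, 147, 21, 3, 22, 111, 59, 30, 69, 53, 137, 149, 86, 77, 11, 131, 105, 15, 110, 102, 144, 150, 43, 114, 81, 141, 128, 83, 55, 51, 72, 75, 97, 57, 116, 146, 64, 117, 103, 101, 36, 113, 124, 104, 58, 73, 32, 134, 127, 126, 18, 132, 62, 52, 29, 112, 16, 67, 139, 63, 9, 66, 31, 26, 90, 56, 8, 109, 145, 107, 80, 33, 91, 13, 45, 28, 4, 130, 148, 129, 40, 92, 121, 82, 98, 14, 2, 65, 74, 140, 20, 46, 136, 41, 49, 7, 1]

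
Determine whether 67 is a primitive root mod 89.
67^{11} ≡ 1 (mod 89) and 11 < 88, so ord_89(67) = 11 ≠ 88 and 67 is not a primitive root.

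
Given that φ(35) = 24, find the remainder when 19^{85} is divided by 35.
By Euler: 19^{24} ≡ 1 mod 35 since gcd(19, 35) = 1. 85 = 3×24 + 13. So 19^{85} ≡ 19^{13} ≡ 19 mod 35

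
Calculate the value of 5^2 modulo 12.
5^{2} = 25 ≡ 1 (mod 12)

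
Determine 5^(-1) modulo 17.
Since 17 is prime, by Fermat 5^(-1) ≡ 5^{15} ≡ 7 mod 17. Verify: 5 × 7 = 35 ≡ 1 mod 17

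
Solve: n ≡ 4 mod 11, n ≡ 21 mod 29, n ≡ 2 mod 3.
M = 11 × 29 × 3 = 957. M₁ = 87, y₁ ≡ 10 mod 11. M₂ = 33, y₂ ≡ 22 mod 29. M₃ = 319, y₃ ≡ 1 mod 3. n = 4×87×10 + 21×33×22 + 2×319×1 ≡ 224 mod 957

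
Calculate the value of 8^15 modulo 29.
By repeated squaring (mod 29): 8^{1}≡8, 8^{2}≡6, 8^{4}≡7, 8^{8}≡20. Then 8^{15} = 8^{8+4+2+1} ≡ 20 × 7 × 6 × 8 ≡ 21 (mod 29)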